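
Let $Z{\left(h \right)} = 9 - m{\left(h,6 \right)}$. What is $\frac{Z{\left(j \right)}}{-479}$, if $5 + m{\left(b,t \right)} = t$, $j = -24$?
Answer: $- \frac{8}{479} \approx -0.016701$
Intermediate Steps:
$m{\left(b,t \right)} = -5 + t$
$Z{\left(h \right)} = 8$ ($Z{\left(h \right)} = 9 - \left(-5 + 6\right) = 9 - 1 = 8$)
$\frac{Z{\left(j \right)}}{-479} = \frac{8}{-479} = 8 \left(- \frac{1}{479}\right) = - \frac{8}{479}$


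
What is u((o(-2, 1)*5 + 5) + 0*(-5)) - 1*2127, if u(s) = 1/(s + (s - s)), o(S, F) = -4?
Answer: -31906/15 ≈ -2127.1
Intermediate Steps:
u(s) = 1/s (u(s) = 1/(s + 0) = 1/s)
u((o(-2, 1)*5 + 5) + 0*(-5)) - 1*2127 = 1/((-4*5 + 5) + 0*(-5)) - 1*2127 = 1/((-20 + 5) + 0) - 2127 = 1/(-15 + 0) - 2127 = 1/(-15) - 2127 = -1/15 - 2127 = -31906/15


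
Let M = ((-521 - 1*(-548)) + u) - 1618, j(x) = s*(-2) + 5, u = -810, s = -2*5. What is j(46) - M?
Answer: 2426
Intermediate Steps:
s = -10
j(x) = 25 (j(x) = -10*(-2) + 5 = 20 + 5 = 25)
M = -2401 (M = ((-521 - 1*(-548)) - 810) - 1618 = ((-521 + 548) - 810) - 1618 = (27 - 810) - 1618 = -783 - 1618 = -2401)
j(46) - M = 25 - 1*(-2401) = 25 + 2401 = 2426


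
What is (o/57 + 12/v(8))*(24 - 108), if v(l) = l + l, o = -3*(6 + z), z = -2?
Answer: -861/19 ≈ -45.316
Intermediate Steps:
o = -12 (o = -3*(6 - 2) = -3*4 = -12)
v(l) = 2*l
(o/57 + 12/v(8))*(24 - 108) = (-12/57 + 12/((2*8)))*(24 - 108) = (-12*1/57 + 12/16)*(-84) = (-4/19 + 12*(1/16))*(-84) = (-4/19 + ¾)*(-84) = (41/76)*(-84) = -861/19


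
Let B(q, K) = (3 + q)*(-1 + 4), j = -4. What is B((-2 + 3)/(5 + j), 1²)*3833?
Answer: 45996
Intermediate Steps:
B(q, K) = 9 + 3*q (B(q, K) = (3 + q)*3 = 9 + 3*q)
B((-2 + 3)/(5 + j), 1²)*3833 = (9 + 3*((-2 + 3)/(5 - 4)))*3833 = (9 + 3*(1/1))*3833 = (9 + 3*(1*1))*3833 = (9 + 3*1)*3833 = (9 + 3)*3833 = 12*3833 = 45996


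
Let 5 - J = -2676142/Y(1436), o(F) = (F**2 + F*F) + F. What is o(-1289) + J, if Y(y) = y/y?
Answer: 5997900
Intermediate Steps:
Y(y) = 1
o(F) = F + 2*F**2 (o(F) = (F**2 + F**2) + F = 2*F**2 + F = F + 2*F**2)
J = 2676147 (J = 5 - (-2676142)/1 = 5 - (-2676142) = 5 - 1*(-2676142) = 5 + 2676142 = 2676147)
o(-1289) + J = -1289*(1 + 2*(-1289)) + 2676147 = -1289*(1 - 2578) + 2676147 = -1289*(-2577) + 2676147 = 3321753 + 2676147 = 5997900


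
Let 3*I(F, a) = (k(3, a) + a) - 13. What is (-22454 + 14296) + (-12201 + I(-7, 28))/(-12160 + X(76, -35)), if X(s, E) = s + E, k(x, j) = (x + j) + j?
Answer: -296563877/36357 ≈ -8157.0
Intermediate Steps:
k(x, j) = x + 2*j (k(x, j) = (j + x) + j = x + 2*j)
I(F, a) = -10/3 + a (I(F, a) = (((3 + 2*a) + a) - 13)/3 = ((3 + 3*a) - 13)/3 = (-10 + 3*a)/3 = -10/3 + a)
X(s, E) = E + s
(-22454 + 14296) + (-12201 + I(-7, 28))/(-12160 + X(76, -35)) = (-22454 + 14296) + (-12201 + (-10/3 + 28))/(-12160 + (-35 + 76)) = -8158 + (-12201 + 74/3)/(-12160 + 41) = -8158 - 36529/3/(-12119) = -8158 - 36529/3*(-1/12119) = -8158 + 36529/36357 = -296563877/36357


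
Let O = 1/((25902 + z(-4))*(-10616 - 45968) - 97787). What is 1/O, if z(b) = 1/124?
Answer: -45437847351/31 ≈ -1.4657e+9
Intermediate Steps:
z(b) = 1/124
O = -31/45437847351 (O = 1/((25902 + 1/124)*(-10616 - 45968) - 97787) = 1/((3211849/124)*(-56584) - 97787) = 1/(-45434815954/31 - 97787) = 1/(-45437847351/31) = -31/45437847351 ≈ -6.8225e-10)
1/O = 1/(-31/45437847351) = -45437847351/31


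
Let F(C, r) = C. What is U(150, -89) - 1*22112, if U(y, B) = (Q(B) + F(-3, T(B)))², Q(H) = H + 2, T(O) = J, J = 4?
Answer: -14012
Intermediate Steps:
T(O) = 4
Q(H) = 2 + H
U(y, B) = (-1 + B)² (U(y, B) = ((2 + B) - 3)² = (-1 + B)²)
U(150, -89) - 1*22112 = (-1 - 89)² - 1*22112 = (-90)² - 22112 = 8100 - 22112 = -14012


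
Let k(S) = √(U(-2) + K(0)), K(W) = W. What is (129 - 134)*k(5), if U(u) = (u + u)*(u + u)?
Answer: -20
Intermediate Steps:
U(u) = 4*u² (U(u) = (2*u)*(2*u) = 4*u²)
k(S) = 4 (k(S) = √(4*(-2)² + 0) = √(4*4 + 0) = √(16 + 0) = √16 = 4)
(129 - 134)*k(5) = (129 - 134)*4 = -5*4 = -20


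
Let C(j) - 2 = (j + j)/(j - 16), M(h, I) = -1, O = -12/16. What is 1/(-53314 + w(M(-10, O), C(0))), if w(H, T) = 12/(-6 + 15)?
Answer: -3/159938 ≈ -1.8757e-5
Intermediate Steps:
O = -¾ (O = -12*1/16 = -¾ ≈ -0.75000)
C(j) = 2 + 2*j/(-16 + j) (C(j) = 2 + (j + j)/(j - 16) = 2 + (2*j)/(-16 + j) = 2 + 2*j/(-16 + j))
w(H, T) = 4/3 (w(H, T) = 12/9 = 12*(⅑) = 4/3)
1/(-53314 + w(M(-10, O), C(0))) = 1/(-53314 + 4/3) = 1/(-159938/3) = -3/159938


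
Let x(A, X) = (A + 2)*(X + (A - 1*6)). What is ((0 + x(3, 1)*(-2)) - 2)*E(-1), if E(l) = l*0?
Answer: 0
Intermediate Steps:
x(A, X) = (2 + A)*(-6 + A + X) (x(A, X) = (2 + A)*(X + (A - 6)) = (2 + A)*(X + (-6 + A)) = (2 + A)*(-6 + A + X))
E(l) = 0
((0 + x(3, 1)*(-2)) - 2)*E(-1) = ((0 + (-12 + 3² - 4*3 + 2*1 + 3*1)*(-2)) - 2)*0 = ((0 + (-12 + 9 - 12 + 2 + 3)*(-2)) - 2)*0 = ((0 - 10*(-2)) - 2)*0 = ((0 + 20) - 2)*0 = (20 - 2)*0 = 18*0 = 0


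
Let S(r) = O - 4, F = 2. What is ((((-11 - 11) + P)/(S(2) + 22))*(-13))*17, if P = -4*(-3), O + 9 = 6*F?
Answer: 2210/21 ≈ 105.24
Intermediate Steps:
O = 3 (O = -9 + 6*2 = -9 + 12 = 3)
P = 12
S(r) = -1 (S(r) = 3 - 4 = -1)
((((-11 - 11) + P)/(S(2) + 22))*(-13))*17 = ((((-11 - 11) + 12)/(-1 + 22))*(-13))*17 = (((-22 + 12)/21)*(-13))*17 = (-10*1/21*(-13))*17 = -10/21*(-13)*17 = (130/21)*17 = 2210/21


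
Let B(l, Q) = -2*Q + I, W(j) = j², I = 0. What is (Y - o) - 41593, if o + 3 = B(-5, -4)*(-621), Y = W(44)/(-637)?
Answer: -23330150/637 ≈ -36625.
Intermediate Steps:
B(l, Q) = -2*Q (B(l, Q) = -2*Q + 0 = -2*Q)
Y = -1936/637 (Y = 44²/(-637) = 1936*(-1/637) = -1936/637 ≈ -3.0392)
o = -4971 (o = -3 - 2*(-4)*(-621) = -3 + 8*(-621) = -3 - 4968 = -4971)
(Y - o) - 41593 = (-1936/637 - 1*(-4971)) - 41593 = (-1936/637 + 4971) - 41593 = 3164591/637 - 41593 = -23330150/637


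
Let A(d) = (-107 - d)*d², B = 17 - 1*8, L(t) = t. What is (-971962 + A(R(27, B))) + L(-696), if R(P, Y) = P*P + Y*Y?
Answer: -602616358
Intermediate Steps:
B = 9 (B = 17 - 8 = 9)
R(P, Y) = P² + Y²
A(d) = d²*(-107 - d)
(-971962 + A(R(27, B))) + L(-696) = (-971962 + (27² + 9²)²*(-107 - (27² + 9²))) - 696 = (-971962 + (729 + 81)²*(-107 - (729 + 81))) - 696 = (-971962 + 810²*(-107 - 1*810)) - 696 = (-971962 + 656100*(-107 - 810)) - 696 = (-971962 + 656100*(-917)) - 696 = (-971962 - 601643700) - 696 = -602615662 - 696 = -602616358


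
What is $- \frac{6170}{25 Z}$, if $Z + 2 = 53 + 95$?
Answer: $- \frac{617}{365} \approx -1.6904$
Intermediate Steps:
$Z = 146$ ($Z = -2 + \left(53 + 95\right) = -2 + 148 = 146$)
$- \frac{6170}{25 Z} = - \frac{6170}{25 \cdot 146} = - \frac{6170}{3650} = \left(-6170\right) \frac{1}{3650} = - \frac{617}{365}$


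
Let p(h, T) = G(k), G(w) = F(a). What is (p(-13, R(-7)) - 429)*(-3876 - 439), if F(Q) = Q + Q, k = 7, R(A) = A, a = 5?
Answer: 1807985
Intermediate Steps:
F(Q) = 2*Q
G(w) = 10 (G(w) = 2*5 = 10)
p(h, T) = 10
(p(-13, R(-7)) - 429)*(-3876 - 439) = (10 - 429)*(-3876 - 439) = -419*(-4315) = 1807985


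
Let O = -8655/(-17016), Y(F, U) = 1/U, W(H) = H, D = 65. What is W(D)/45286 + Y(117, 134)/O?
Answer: 140995271/8753557370 ≈ 0.016107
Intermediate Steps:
O = 2885/5672 (O = -8655*(-1/17016) = 2885/5672 ≈ 0.50864)
W(D)/45286 + Y(117, 134)/O = 65/45286 + 1/(134*(2885/5672)) = 65*(1/45286) + (1/134)*(5672/2885) = 65/45286 + 2836/193295 = 140995271/8753557370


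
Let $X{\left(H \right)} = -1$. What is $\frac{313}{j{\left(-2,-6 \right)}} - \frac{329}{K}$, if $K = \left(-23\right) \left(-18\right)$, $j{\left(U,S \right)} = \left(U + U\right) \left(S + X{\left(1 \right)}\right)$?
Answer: $\frac{60185}{5796} \approx 10.384$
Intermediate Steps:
$j{\left(U,S \right)} = 2 U \left(-1 + S\right)$ ($j{\left(U,S \right)} = \left(U + U\right) \left(S - 1\right) = 2 U \left(-1 + S\right)$)
$K = 414$
$\frac{313}{j{\left(-2,-6 \right)}} - \frac{329}{K} = \frac{313}{2 \left(-2\right) \left(-1 - 6\right)} - \frac{329}{414} = \frac{313}{2 \left(-2\right) \left(-7\right)} - \frac{329}{414} = \frac{313}{28} - \frac{329}{414} = \frac{60185}{5796}$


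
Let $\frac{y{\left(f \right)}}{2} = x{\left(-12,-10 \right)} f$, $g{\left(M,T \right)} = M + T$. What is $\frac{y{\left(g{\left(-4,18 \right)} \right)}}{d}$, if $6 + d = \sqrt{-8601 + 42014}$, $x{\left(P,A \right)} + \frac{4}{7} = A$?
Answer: $\frac{296}{6 - \sqrt{33413}} \approx -1.6743$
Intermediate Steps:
$x{\left(P,A \right)} = - \frac{4}{7} + A$
$d = -6 + \sqrt{33413}$ ($d = -6 + \sqrt{-8601 + 42014} = -6 + \sqrt{33413} \approx 176.79$)
$y{\left(f \right)} = - \frac{148 f}{7}$ ($y{\left(f \right)} = 2 \left(- \frac{4}{7} - 10\right) f = 2 \left(- \frac{74 f}{7}\right) = - \frac{148 f}{7}$)
$\frac{y{\left(g{\left(-4,18 \right)} \right)}}{d} = \frac{\left(- \frac{148}{7}\right) \left(-4 + 18\right)}{-6 + \sqrt{33413}} = \frac{\left(- \frac{148}{7}\right) 14}{-6 + \sqrt{33413}} = - \frac{296}{-6 + \sqrt{33413}}$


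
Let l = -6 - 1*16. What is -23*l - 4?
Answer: 502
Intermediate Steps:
l = -22 (l = -6 - 16 = -22)
-23*l - 4 = -23*(-22) - 4 = 506 - 4 = 502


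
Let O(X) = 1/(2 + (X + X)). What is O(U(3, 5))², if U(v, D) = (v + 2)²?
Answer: 1/2704 ≈ 0.00036982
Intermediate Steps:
U(v, D) = (2 + v)²
O(X) = 1/(2 + 2*X)
O(U(3, 5))² = (1/(2*(1 + (2 + 3)²)))² = (1/(2*(1 + 5²)))² = (1/(2*(1 + 25)))² = ((½)/26)² = ((½)*(1/26))² = (1/52)² = 1/2704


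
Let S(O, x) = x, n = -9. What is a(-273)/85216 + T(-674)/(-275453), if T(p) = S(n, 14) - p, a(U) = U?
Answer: -133827277/23473002848 ≈ -0.0057013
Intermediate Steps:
T(p) = 14 - p
a(-273)/85216 + T(-674)/(-275453) = -273/85216 + (14 - 1*(-674))/(-275453) = -273*1/85216 + (14 + 674)*(-1/275453) = -273/85216 + 688*(-1/275453) = -273/85216 - 688/275453 = -133827277/23473002848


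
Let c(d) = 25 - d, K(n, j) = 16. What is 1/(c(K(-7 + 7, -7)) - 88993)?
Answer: -1/88984 ≈ -1.1238e-5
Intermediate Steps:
1/(c(K(-7 + 7, -7)) - 88993) = 1/((25 - 1*16) - 88993) = 1/((25 - 16) - 88993) = 1/(9 - 88993) = 1/(-88984) = -1/88984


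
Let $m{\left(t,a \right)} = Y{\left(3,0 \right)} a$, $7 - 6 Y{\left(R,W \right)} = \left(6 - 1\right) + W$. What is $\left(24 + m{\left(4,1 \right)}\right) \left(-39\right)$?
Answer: $-949$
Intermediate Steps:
$Y{\left(R,W \right)} = \frac{1}{3} - \frac{W}{6}$ ($Y{\left(R,W \right)} = \frac{7}{6} - \frac{\left(6 - 1\right) + W}{6} = \frac{7}{6} - \frac{5 + W}{6} = \frac{7}{6} - \left(\frac{5}{6} + \frac{W}{6}\right) = \frac{1}{3} - \frac{W}{6}$)
$m{\left(t,a \right)} = \frac{a}{3}$ ($m{\left(t,a \right)} = \left(\frac{1}{3} - 0\right) a = \left(\frac{1}{3} + 0\right) a = \frac{a}{3}$)
$\left(24 + m{\left(4,1 \right)}\right) \left(-39\right) = \left(24 + \frac{1}{3} \cdot 1\right) \left(-39\right) = \left(24 + \frac{1}{3}\right) \left(-39\right) = \frac{73}{3} \left(-39\right) = -949$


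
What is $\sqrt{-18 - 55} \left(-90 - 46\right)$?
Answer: $- 136 i \sqrt{73} \approx - 1162.0 i$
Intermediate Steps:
$\sqrt{-18 - 55} \left(-90 - 46\right) = \sqrt{-73} \left(-136\right) = i \sqrt{73} \left(-136\right) = - 136 i \sqrt{73}$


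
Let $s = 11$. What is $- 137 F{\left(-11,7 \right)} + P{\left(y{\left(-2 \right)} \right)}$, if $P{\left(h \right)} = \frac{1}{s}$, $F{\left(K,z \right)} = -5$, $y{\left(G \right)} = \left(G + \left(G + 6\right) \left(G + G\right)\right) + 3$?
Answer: $\frac{7536}{11} \approx 685.09$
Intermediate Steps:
$y{\left(G \right)} = 3 + G + 2 G \left(6 + G\right)$ ($y{\left(G \right)} = \left(G + \left(6 + G\right) 2 G\right) + 3 = \left(G + 2 G \left(6 + G\right)\right) + 3 = 3 + G + 2 G \left(6 + G\right)$)
$P{\left(h \right)} = \frac{1}{11}$
$- 137 F{\left(-11,7 \right)} + P{\left(y{\left(-2 \right)} \right)} = \left(-137\right) \left(-5\right) + \frac{1}{11} = 685 + \frac{1}{11} = \frac{7536}{11}$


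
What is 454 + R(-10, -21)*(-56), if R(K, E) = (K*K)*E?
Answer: 118054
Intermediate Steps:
R(K, E) = E*K² (R(K, E) = K²*E = E*K²)
454 + R(-10, -21)*(-56) = 454 - 21*(-10)²*(-56) = 454 - 21*100*(-56) = 454 - 2100*(-56) = 454 + 117600 = 118054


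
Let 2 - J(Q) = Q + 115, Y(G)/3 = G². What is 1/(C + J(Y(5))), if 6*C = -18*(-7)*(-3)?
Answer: -1/251 ≈ -0.0039841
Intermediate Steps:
Y(G) = 3*G²
J(Q) = -113 - Q (J(Q) = 2 - (Q + 115) = 2 - (115 + Q) = 2 + (-115 - Q) = -113 - Q)
C = -63 (C = (-18*(-7)*(-3))/6 = (126*(-3))/6 = (⅙)*(-378) = -63)
1/(C + J(Y(5))) = 1/(-63 + (-113 - 3*5²)) = 1/(-63 + (-113 - 3*25)) = 1/(-63 + (-113 - 1*75)) = 1/(-63 + (-113 - 75)) = 1/(-63 - 188) = 1/(-251) = -1/251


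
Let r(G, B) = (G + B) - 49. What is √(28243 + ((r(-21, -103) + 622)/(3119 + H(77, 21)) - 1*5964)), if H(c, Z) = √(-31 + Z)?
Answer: √((69488650 + 22279*I*√10)/(3119 + I*√10)) ≈ 149.26 - 0.e-7*I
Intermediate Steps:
r(G, B) = -49 + B + G (r(G, B) = (B + G) - 49 = -49 + B + G)
√(28243 + ((r(-21, -103) + 622)/(3119 + H(77, 21)) - 1*5964)) = √(28243 + (((-49 - 103 - 21) + 622)/(3119 + √(-31 + 21)) - 1*5964)) = √(28243 + ((-173 + 622)/(3119 + √(-10)) - 5964)) = √(28243 + (449/(3119 + I*√10) - 5964)) = √(28243 + (-5964 + 449/(3119 + I*√10))) = √(22279 + 449/(3119 + I*√10))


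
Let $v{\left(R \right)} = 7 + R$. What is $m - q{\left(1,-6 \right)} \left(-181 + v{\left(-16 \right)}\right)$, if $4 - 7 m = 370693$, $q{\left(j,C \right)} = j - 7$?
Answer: $- \frac{378669}{7} \approx -54096.0$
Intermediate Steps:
$q{\left(j,C \right)} = -7 + j$
$m = - \frac{370689}{7}$ ($m = \frac{4}{7} - \frac{370693}{7} = - \frac{370689}{7} \approx -52956.0$)
$m - q{\left(1,-6 \right)} \left(-181 + v{\left(-16 \right)}\right) = - \frac{370689}{7} - \left(-7 + 1\right) \left(-181 + \left(7 - 16\right)\right) = - \frac{370689}{7} - - 6 \left(-181 - 9\right) = - \frac{370689}{7} - \left(-6\right) \left(-190\right) = - \frac{370689}{7} - 1140 = - \frac{378669}{7}$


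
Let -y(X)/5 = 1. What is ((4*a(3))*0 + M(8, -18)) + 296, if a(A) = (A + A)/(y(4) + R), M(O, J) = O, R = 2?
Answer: 304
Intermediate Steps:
y(X) = -5 (y(X) = -5*1 = -5)
a(A) = -2*A/3 (a(A) = (A + A)/(-5 + 2) = (2*A)/(-3) = (2*A)*(-⅓) = -2*A/3)
((4*a(3))*0 + M(8, -18)) + 296 = ((4*(-⅔*3))*0 + 8) + 296 = ((4*(-2))*0 + 8) + 296 = (-8*0 + 8) + 296 = (0 + 8) + 296 = 8 + 296 = 304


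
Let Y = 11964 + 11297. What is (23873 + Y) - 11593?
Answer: 35541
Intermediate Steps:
Y = 23261
(23873 + Y) - 11593 = (23873 + 23261) - 11593 = 47134 - 11593 = 35541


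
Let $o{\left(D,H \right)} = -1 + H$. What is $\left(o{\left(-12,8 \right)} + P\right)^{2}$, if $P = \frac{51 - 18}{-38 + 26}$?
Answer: $\frac{289}{16} \approx 18.063$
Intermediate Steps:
$P = - \frac{11}{4}$ ($P = \frac{33}{-12} = 33 \left(- \frac{1}{12}\right) = - \frac{11}{4} \approx -2.75$)
$\left(o{\left(-12,8 \right)} + P\right)^{2} = \left(\left(-1 + 8\right) - \frac{11}{4}\right)^{2} = \left(7 - \frac{11}{4}\right)^{2} = \left(\frac{17}{4}\right)^{2} = \frac{289}{16}$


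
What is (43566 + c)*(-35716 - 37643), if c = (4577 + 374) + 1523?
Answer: -3670884360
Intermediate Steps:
c = 6474 (c = 4951 + 1523 = 6474)
(43566 + c)*(-35716 - 37643) = (43566 + 6474)*(-35716 - 37643) = 50040*(-73359) = -3670884360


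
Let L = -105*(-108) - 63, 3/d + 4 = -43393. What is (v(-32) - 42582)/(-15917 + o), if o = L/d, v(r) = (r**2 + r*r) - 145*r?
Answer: 17947/81572620 ≈ 0.00022001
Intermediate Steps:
d = -3/43397 (d = 3/(-4 - 43393) = 3/(-43397) = 3*(-1/43397) = -3/43397 ≈ -6.9129e-5)
L = 11277 (L = 11340 - 63 = 11277)
v(r) = -145*r + 2*r**2 (v(r) = (r**2 + r**2) - 145*r = 2*r**2 - 145*r = -145*r + 2*r**2)
o = -163129323 (o = 11277/(-3/43397) = 11277*(-43397/3) = -163129323)
(v(-32) - 42582)/(-15917 + o) = (-32*(-145 + 2*(-32)) - 42582)/(-15917 - 163129323) = (-32*(-145 - 64) - 42582)/(-163145240) = (-32*(-209) - 42582)*(-1/163145240) = (6688 - 42582)*(-1/163145240) = -35894*(-1/163145240) = 17947/81572620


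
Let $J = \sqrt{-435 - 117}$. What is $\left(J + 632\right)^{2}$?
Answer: $398872 + 2528 i \sqrt{138} \approx 3.9887 \cdot 10^{5} + 29697.0 i$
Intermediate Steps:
$J = 2 i \sqrt{138}$ ($J = \sqrt{-552} = 2 i \sqrt{138} \approx 23.495 i$)
$\left(J + 632\right)^{2} = \left(2 i \sqrt{138} + 632\right)^{2} = \left(632 + 2 i \sqrt{138}\right)^{2}$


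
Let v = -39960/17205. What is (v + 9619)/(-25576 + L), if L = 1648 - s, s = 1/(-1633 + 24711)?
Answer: -6879944126/17118521935 ≈ -0.40190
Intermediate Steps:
s = 1/23078 ≈ 4.3331e-5
v = -72/31 (v = -39960*1/17205 = -72/31 ≈ -2.3226)
L = 38032543/23078 (L = 1648 - 1*1/23078 = 1648 - 1/23078 = 38032543/23078 ≈ 1648.0)
(v + 9619)/(-25576 + L) = (-72/31 + 9619)/(-25576 + 38032543/23078) = 298117/(31*(-552210385/23078)) = (298117/31)*(-23078/552210385) = -6879944126/17118521935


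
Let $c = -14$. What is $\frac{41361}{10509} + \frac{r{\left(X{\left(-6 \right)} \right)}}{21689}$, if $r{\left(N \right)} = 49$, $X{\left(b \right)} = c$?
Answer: $\frac{299197890}{75976567} \approx 3.938$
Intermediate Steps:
$X{\left(b \right)} = -14$
$\frac{41361}{10509} + \frac{r{\left(X{\left(-6 \right)} \right)}}{21689} = \frac{41361}{10509} + \frac{49}{21689} = 41361 \cdot \frac{1}{10509} + 49 \cdot \frac{1}{21689} = \frac{13787}{3503} + \frac{49}{21689} = \frac{299197890}{75976567}$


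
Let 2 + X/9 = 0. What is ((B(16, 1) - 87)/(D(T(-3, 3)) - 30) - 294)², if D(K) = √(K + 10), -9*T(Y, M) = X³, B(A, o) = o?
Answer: 1176609298/14641 - 2948424*√658/14641 ≈ 75198.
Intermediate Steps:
X = -18 (X = -18 + 9*0 = -18 + 0 = -18)
T(Y, M) = 648 (T(Y, M) = -⅑*(-18)³ = -⅑*(-5832) = 648)
D(K) = √(10 + K)
((B(16, 1) - 87)/(D(T(-3, 3)) - 30) - 294)² = ((1 - 87)/(√(10 + 648) - 30) - 294)² = (-86/(√658 - 30) - 294)² = (-86/(-30 + √658) - 294)² = (-294 - 86/(-30 + √658))²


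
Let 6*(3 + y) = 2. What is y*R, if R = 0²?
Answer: 0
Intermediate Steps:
R = 0
y = -8/3 (y = -3 + (⅙)*2 = -3 + ⅓ = -8/3 ≈ -2.6667)
y*R = -8/3*0 = 0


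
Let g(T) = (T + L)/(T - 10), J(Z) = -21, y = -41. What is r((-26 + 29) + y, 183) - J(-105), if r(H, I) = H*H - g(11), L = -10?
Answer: 1464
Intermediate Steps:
g(T) = 1 (g(T) = (T - 10)/(T - 10) = (-10 + T)/(-10 + T) = 1)
r(H, I) = -1 + H² (r(H, I) = H*H - 1*1 = H² - 1 = -1 + H²)
r((-26 + 29) + y, 183) - J(-105) = (-1 + ((-26 + 29) - 41)²) - 1*(-21) = (-1 + (3 - 41)²) + 21 = (-1 + (-38)²) + 21 = (-1 + 1444) + 21 = 1443 + 21 = 1464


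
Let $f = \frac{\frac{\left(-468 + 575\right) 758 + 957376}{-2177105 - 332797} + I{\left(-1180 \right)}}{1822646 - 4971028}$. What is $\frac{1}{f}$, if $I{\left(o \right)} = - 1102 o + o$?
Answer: $- \frac{3951065139282}{1630406720939} \approx -2.4234$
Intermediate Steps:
$I{\left(o \right)} = - 1101 o$
$f = - \frac{1630406720939}{3951065139282}$ ($f = \frac{\frac{\left(-468 + 575\right) 758 + 957376}{-2177105 - 332797} - -1299180}{1822646 - 4971028} = \frac{\frac{107 \cdot 758 + 957376}{-2509902} + 1299180}{-3148382} = \left(\left(81106 + 957376\right) \left(- \frac{1}{2509902}\right) + 1299180\right) \left(- \frac{1}{3148382}\right) = \left(1038482 \left(- \frac{1}{2509902}\right) + 1299180\right) \left(- \frac{1}{3148382}\right) = \left(- \frac{519241}{1254951} + 1299180\right) \left(- \frac{1}{3148382}\right) = \frac{1630406720939}{1254951} \left(- \frac{1}{3148382}\right) = - \frac{1630406720939}{3951065139282} \approx -0.41265$)
$\frac{1}{f} = \frac{1}{- \frac{1630406720939}{3951065139282}} = - \frac{3951065139282}{1630406720939}$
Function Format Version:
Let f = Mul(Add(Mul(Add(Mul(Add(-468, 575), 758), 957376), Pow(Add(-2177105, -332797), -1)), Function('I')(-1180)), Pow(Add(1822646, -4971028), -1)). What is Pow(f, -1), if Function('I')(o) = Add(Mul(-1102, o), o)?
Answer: Rational(-3951065139282, 1630406720939) ≈ -2.4234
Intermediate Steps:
Function('I')(o) = Mul(-1101, o)
f = Rational(-1630406720939, 3951065139282) (f = Mul(Add(Mul(Add(Mul(Add(-468, 575), 758), 957376), Pow(Add(-2177105, -332797), -1)), Mul(-1101, -1180)), Pow(Add(1822646, -4971028), -1)) = Mul(Add(Mul(Add(Mul(107, 758), 957376), Pow(-2509902, -1)), 1299180), Pow(-3148382, -1)) = Mul(Add(Mul(Add(81106, 957376), Rational(-1, 2509902)), 1299180), Rational(-1, 3148382)) = Mul(Add(Mul(1038482, Rational(-1, 2509902)), 1299180), Rational(-1, 3148382)) = Mul(Add(Rational(-519241, 1254951), 1299180), Rational(-1, 3148382)) = Mul(Rational(1630406720939, 1254951), Rational(-1, 3148382)) = Rational(-1630406720939, 3951065139282) ≈ -0.41265)
Pow(f, -1) = Pow(Rational(-1630406720939, 3951065139282), -1) = Rational(-3951065139282, 1630406720939)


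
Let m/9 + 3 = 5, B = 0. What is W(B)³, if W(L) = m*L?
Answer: 0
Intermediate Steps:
m = 18 (m = -27 + 9*5 = -27 + 45 = 18)
W(L) = 18*L
W(B)³ = (18*0)³ = 0³ = 0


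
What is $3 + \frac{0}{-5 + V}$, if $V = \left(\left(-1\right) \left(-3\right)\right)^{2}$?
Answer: $3$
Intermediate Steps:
$V = 9$ ($V = 3^{2} = 9$)
$3 + \frac{0}{-5 + V} = 3 + \frac{0}{-5 + 9} = 3 + \frac{0}{4} = 3 + 0 \cdot \frac{1}{4} = 3 + 0 = 3$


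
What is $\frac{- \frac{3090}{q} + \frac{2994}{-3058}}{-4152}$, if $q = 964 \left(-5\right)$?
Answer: $\frac{83031}{1019977552} \approx 8.1405 \cdot 10^{-5}$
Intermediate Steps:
$q = -4820$
$\frac{- \frac{3090}{q} + \frac{2994}{-3058}}{-4152} = \frac{- \frac{3090}{-4820} + \frac{2994}{-3058}}{-4152} = \left(\left(-3090\right) \left(- \frac{1}{4820}\right) + 2994 \left(- \frac{1}{3058}\right)\right) \left(- \frac{1}{4152}\right) = \left(\frac{309}{482} - \frac{1497}{1529}\right) \left(- \frac{1}{4152}\right) = \left(- \frac{249093}{736978}\right) \left(- \frac{1}{4152}\right) = \frac{83031}{1019977552}$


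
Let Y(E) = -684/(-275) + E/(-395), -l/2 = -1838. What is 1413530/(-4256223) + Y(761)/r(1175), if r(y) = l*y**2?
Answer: -155853317478621822637/469283619519554812500 ≈ -0.33211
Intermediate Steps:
l = 3676 (l = -2*(-1838) = 3676)
Y(E) = 684/275 - E/395 (Y(E) = -684*(-1/275) + E*(-1/395) = 684/275 - E/395)
r(y) = 3676*y**2
1413530/(-4256223) + Y(761)/r(1175) = 1413530/(-4256223) + (684/275 - 1/395*761)/((3676*1175**2)) = 1413530*(-1/4256223) + (684/275 - 761/395)/((3676*1380625)) = -1413530/4256223 + (12181/21725)/5075177500 = -1413530/4256223 + (12181/21725)*(1/5075177500) = -1413530/4256223 + 12181/110258231187500 = -155853317478621822637/469283619519554812500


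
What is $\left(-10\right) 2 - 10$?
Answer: $-30$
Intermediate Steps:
$\left(-10\right) 2 - 10 = -20 - 10 = -30$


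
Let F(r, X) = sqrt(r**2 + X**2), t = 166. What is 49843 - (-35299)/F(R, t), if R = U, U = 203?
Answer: 49843 + 35299*sqrt(68765)/68765 ≈ 49978.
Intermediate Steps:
R = 203
F(r, X) = sqrt(X**2 + r**2)
49843 - (-35299)/F(R, t) = 49843 - (-35299)/(sqrt(166**2 + 203**2)) = 49843 - (-35299)/(sqrt(27556 + 41209)) = 49843 - (-35299)/(sqrt(68765)) = 49843 - (-35299)*sqrt(68765)/68765 = 49843 + 35299*sqrt(68765)/68765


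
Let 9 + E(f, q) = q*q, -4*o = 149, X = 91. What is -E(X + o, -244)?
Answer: -59527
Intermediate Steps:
o = -149/4 (o = -1/4*149 = -149/4 ≈ -37.250)
E(f, q) = -9 + q**2 (E(f, q) = -9 + q*q = -9 + q**2)
-E(X + o, -244) = -(-9 + (-244)**2) = -(-9 + 59536) = -1*59527 = -59527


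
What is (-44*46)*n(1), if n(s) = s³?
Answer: -2024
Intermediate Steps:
(-44*46)*n(1) = -44*46*1³ = -2024*1 = -2024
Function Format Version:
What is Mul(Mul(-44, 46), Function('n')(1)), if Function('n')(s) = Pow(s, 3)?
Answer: -2024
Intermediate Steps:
Mul(Mul(-44, 46), Function('n')(1)) = Mul(Mul(-44, 46), Pow(1, 3)) = Mul(-2024, 1) = -2024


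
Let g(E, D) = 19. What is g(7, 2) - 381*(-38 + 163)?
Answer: -47606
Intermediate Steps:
g(7, 2) - 381*(-38 + 163) = 19 - 381*(-38 + 163) = 19 - 381*125 = 19 - 47625 = -47606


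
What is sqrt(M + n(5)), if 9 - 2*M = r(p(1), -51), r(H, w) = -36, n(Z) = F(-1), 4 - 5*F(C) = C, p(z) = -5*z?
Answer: sqrt(94)/2 ≈ 4.8477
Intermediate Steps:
F(C) = 4/5 - C/5
n(Z) = 1 (n(Z) = 4/5 - 1/5*(-1) = 4/5 + 1/5 = 1)
M = 45/2 (M = 9/2 - 1/2*(-36) = 9/2 + 18 = 45/2 ≈ 22.500)
sqrt(M + n(5)) = sqrt(45/2 + 1) = sqrt(47/2) = sqrt(94)/2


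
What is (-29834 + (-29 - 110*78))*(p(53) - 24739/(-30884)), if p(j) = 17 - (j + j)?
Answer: 104716310091/30884 ≈ 3.3906e+6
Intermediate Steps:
p(j) = 17 - 2*j
(-29834 + (-29 - 110*78))*(p(53) - 24739/(-30884)) = (-29834 + (-29 - 110*78))*((17 - 2*53) - 24739/(-30884)) = (-29834 + (-29 - 8580))*((17 - 106) - 24739*(-1/30884)) = (-29834 - 8609)*(-89 + 24739/30884) = -38443*(-2723937/30884) = 104716310091/30884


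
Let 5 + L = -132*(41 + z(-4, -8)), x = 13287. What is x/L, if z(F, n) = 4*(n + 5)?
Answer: -13287/3833 ≈ -3.4665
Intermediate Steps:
z(F, n) = 20 + 4*n (z(F, n) = 4*(5 + n) = 20 + 4*n)
L = -3833 (L = -5 - 132*(41 + (20 + 4*(-8))) = -5 - 132*(41 + (20 - 32)) = -5 - 132*(41 - 12) = -5 - 132*29 = -5 - 3828 = -3833)
x/L = 13287/(-3833) = 13287*(-1/3833) = -13287/3833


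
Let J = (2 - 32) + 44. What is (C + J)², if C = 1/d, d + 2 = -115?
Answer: 2679769/13689 ≈ 195.76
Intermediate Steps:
d = -117 (d = -2 - 115 = -117)
C = -1/117 (C = 1/(-117) = -1/117 ≈ -0.0085470)
J = 14 (J = -30 + 44 = 14)
(C + J)² = (-1/117 + 14)² = (1637/117)² = 2679769/13689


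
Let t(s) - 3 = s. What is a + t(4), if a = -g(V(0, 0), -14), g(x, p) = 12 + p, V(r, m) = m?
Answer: 9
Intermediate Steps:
t(s) = 3 + s
a = 2 (a = -(12 - 14) = -1*(-2) = 2)
a + t(4) = 2 + (3 + 4) = 2 + 7 = 9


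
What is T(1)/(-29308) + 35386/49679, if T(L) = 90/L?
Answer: 516310889/727996066 ≈ 0.70922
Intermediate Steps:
T(1)/(-29308) + 35386/49679 = (90/1)/(-29308) + 35386/49679 = (90*1)*(-1/29308) + 35386*(1/49679) = 90*(-1/29308) + 35386/49679 = -45/14654 + 35386/49679 = 516310889/727996066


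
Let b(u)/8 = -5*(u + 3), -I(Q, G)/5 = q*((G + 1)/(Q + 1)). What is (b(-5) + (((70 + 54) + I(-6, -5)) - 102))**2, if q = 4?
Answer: 7396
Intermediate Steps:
I(Q, G) = -20*(1 + G)/(1 + Q) (I(Q, G) = -20*(G + 1)/(Q + 1) = -20*(1 + G)/(1 + Q))
b(u) = -120 - 40*u (b(u) = 8*(-5*(u + 3)) = 8*(-5*(3 + u)) = 8*(-15 - 5*u) = -120 - 40*u)
(b(-5) + (((70 + 54) + I(-6, -5)) - 102))**2 = ((-120 - 40*(-5)) + (((70 + 54) + 20*(-1 - 1*(-5))/(1 - 6)) - 102))**2 = ((-120 + 200) + ((124 + 20*(-1 + 5)/(-5)) - 102))**2 = (80 + ((124 + 20*(-1/5)*4) - 102))**2 = (80 + ((124 - 16) - 102))**2 = (80 + (108 - 102))**2 = (80 + 6)**2 = 86**2 = 7396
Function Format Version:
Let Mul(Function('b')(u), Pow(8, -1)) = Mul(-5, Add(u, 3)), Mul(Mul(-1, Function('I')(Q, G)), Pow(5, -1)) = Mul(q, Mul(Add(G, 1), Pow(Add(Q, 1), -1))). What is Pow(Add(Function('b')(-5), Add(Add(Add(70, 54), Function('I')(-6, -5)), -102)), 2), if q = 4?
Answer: 7396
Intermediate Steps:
Function('I')(Q, G) = Mul(-20, Pow(Add(1, Q), -1), Add(1, G)) (Function('I')(Q, G) = Mul(-5, Mul(4, Mul(Add(G, 1), Pow(Add(Q, 1), -1)))) = Mul(-5, Mul(4, Mul(Add(1, G), Pow(Add(1, Q), -1)))) = Mul(-5, Mul(4, Mul(Pow(Add(1, Q), -1), Add(1, G)))) = Mul(-5, Mul(4, Pow(Add(1, Q), -1), Add(1, G))) = Mul(-20, Pow(Add(1, Q), -1), Add(1, G)))
Function('b')(u) = Add(-120, Mul(-40, u)) (Function('b')(u) = Mul(8, Mul(-5, Add(u, 3))) = Mul(8, Mul(-5, Add(3, u))) = Mul(8, Add(-15, Mul(-5, u))) = Add(-120, Mul(-40, u)))
Pow(Add(Function('b')(-5), Add(Add(Add(70, 54), Function('I')(-6, -5)), -102)), 2) = Pow(Add(Add(-120, Mul(-40, -5)), Add(Add(Add(70, 54), Mul(20, Pow(Add(1, -6), -1), Add(-1, Mul(-1, -5)))), -102)), 2) = Pow(Add(Add(-120, 200), Add(Add(124, Mul(20, Pow(-5, -1), Add(-1, 5))), -102)), 2) = Pow(Add(80, Add(Add(124, Mul(20, Rational(-1, 5), 4)), -102)), 2) = Pow(Add(80, Add(Add(124, -16), -102)), 2) = Pow(Add(80, Add(108, -102)), 2) = Pow(Add(80, 6), 2) = Pow(86, 2) = 7396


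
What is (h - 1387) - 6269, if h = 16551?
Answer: 8895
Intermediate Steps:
(h - 1387) - 6269 = (16551 - 1387) - 6269 = 15164 - 6269 = 8895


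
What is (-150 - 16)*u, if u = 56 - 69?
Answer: 2158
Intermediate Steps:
u = -13
(-150 - 16)*u = (-150 - 16)*(-13) = -166*(-13) = 2158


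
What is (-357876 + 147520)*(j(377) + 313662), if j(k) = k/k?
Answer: -65980894028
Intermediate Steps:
j(k) = 1
(-357876 + 147520)*(j(377) + 313662) = (-357876 + 147520)*(1 + 313662) = -210356*313663 = -65980894028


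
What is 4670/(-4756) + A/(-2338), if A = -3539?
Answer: 739128/1389941 ≈ 0.53177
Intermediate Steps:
4670/(-4756) + A/(-2338) = 4670/(-4756) - 3539/(-2338) = 4670*(-1/4756) - 3539*(-1/2338) = -2335/2378 + 3539/2338 = 739128/1389941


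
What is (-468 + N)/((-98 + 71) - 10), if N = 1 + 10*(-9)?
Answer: 557/37 ≈ 15.054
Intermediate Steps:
N = -89 (N = 1 - 90 = -89)
(-468 + N)/((-98 + 71) - 10) = (-468 - 89)/((-98 + 71) - 10) = -557/(-27 - 10) = -557/(-37) = -557*(-1/37) = 557/37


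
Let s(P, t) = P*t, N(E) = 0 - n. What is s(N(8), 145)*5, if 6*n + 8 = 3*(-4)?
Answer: 7250/3 ≈ 2416.7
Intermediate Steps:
n = -10/3 (n = -4/3 + (3*(-4))/6 = -4/3 + (1/6)*(-12) = -4/3 - 2 = -10/3 ≈ -3.3333)
N(E) = 10/3 (N(E) = 0 - 1*(-10/3) = 0 + 10/3 = 10/3)
s(N(8), 145)*5 = ((10/3)*145)*5 = (1450/3)*5 = 7250/3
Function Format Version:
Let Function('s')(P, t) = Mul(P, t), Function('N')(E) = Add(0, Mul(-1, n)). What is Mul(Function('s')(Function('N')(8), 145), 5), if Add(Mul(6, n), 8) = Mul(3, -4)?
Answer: Rational(7250, 3) ≈ 2416.7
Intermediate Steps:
n = Rational(-10, 3) (n = Add(Rational(-4, 3), Mul(Rational(1, 6), Mul(3, -4))) = Add(Rational(-4, 3), Mul(Rational(1, 6), -12)) = Add(Rational(-4, 3), -2) = Rational(-10, 3) ≈ -3.3333)
Function('N')(E) = Rational(10, 3) (Function('N')(E) = Add(0, Mul(-1, Rational(-10, 3))) = Add(0, Rational(10, 3)) = Rational(10, 3))
Mul(Function('s')(Function('N')(8), 145), 5) = Mul(Mul(Rational(10, 3), 145), 5) = Mul(Rational(1450, 3), 5) = Rational(7250, 3)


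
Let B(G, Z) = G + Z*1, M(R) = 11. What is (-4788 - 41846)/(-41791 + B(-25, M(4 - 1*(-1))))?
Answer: 46634/41805 ≈ 1.1155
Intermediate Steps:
B(G, Z) = G + Z
(-4788 - 41846)/(-41791 + B(-25, M(4 - 1*(-1)))) = (-4788 - 41846)/(-41791 + (-25 + 11)) = -46634/(-41791 - 14) = -46634/(-41805) = -46634*(-1/41805) = 46634/41805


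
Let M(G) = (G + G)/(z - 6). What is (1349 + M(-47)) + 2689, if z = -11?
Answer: 68740/17 ≈ 4043.5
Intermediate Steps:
M(G) = -2*G/17 (M(G) = (G + G)/(-11 - 6) = (2*G)/(-17) = (2*G)*(-1/17) = -2*G/17)
(1349 + M(-47)) + 2689 = (1349 - 2/17*(-47)) + 2689 = (1349 + 94/17) + 2689 = 23027/17 + 2689 = 68740/17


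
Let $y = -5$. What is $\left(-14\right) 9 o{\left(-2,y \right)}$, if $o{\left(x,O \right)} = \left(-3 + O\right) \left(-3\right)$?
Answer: $-3024$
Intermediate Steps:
$o{\left(x,O \right)} = 9 - 3 O$
$\left(-14\right) 9 o{\left(-2,y \right)} = \left(-14\right) 9 \left(9 - -15\right) = - 126 \left(9 + 15\right) = \left(-126\right) 24 = -3024$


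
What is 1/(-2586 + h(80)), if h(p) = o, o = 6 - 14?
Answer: -1/2594 ≈ -0.00038551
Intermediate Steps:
o = -8
h(p) = -8
1/(-2586 + h(80)) = 1/(-2586 - 8) = 1/(-2594) = -1/2594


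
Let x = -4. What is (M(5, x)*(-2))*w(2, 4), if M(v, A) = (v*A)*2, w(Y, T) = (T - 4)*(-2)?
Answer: 0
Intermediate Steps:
w(Y, T) = 8 - 2*T (w(Y, T) = (-4 + T)*(-2) = 8 - 2*T)
M(v, A) = 2*A*v (M(v, A) = (A*v)*2 = 2*A*v)
(M(5, x)*(-2))*w(2, 4) = ((2*(-4)*5)*(-2))*(8 - 2*4) = (-40*(-2))*(8 - 8) = 80*0 = 0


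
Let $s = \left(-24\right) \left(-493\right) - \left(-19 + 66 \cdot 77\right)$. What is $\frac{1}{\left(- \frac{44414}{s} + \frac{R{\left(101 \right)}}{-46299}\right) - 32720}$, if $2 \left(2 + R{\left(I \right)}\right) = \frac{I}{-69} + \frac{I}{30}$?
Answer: $- \frac{432489144780}{14153882534231537} \approx -3.0556 \cdot 10^{-5}$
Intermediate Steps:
$R{\left(I \right)} = -2 + \frac{13 I}{1380}$ ($R{\left(I \right)} = -2 + \frac{\frac{I}{-69} + \frac{I}{30}}{2} = -2 + \frac{I \left(- \frac{1}{69}\right) + I \frac{1}{30}}{2} = -2 + \frac{- \frac{I}{69} + \frac{I}{30}}{2} = -2 + \frac{\frac{13}{690} I}{2} = -2 + \frac{13 I}{1380}$)
$s = 6769$ ($s = 11832 - \left(-19 + 5082\right) = 11832 - 5063 = 6769$)
$\frac{1}{\left(- \frac{44414}{s} + \frac{R{\left(101 \right)}}{-46299}\right) - 32720} = \frac{1}{\left(- \frac{44414}{6769} + \frac{-2 + \frac{13}{1380} \cdot 101}{-46299}\right) - 32720} = \frac{1}{\left(\left(-44414\right) \frac{1}{6769} + \left(-2 + \frac{1313}{1380}\right) \left(- \frac{1}{46299}\right)\right) - 32720} = \frac{1}{\left(- \frac{44414}{6769} - - \frac{1447}{63892620}\right) - 32720} = \frac{1}{\left(- \frac{44414}{6769} + \frac{1447}{63892620}\right) - 32720} = \frac{1}{- \frac{2837717029937}{432489144780} - 32720} = \frac{1}{- \frac{14153882534231537}{432489144780}} = - \frac{432489144780}{14153882534231537}$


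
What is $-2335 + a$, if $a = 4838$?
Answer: $2503$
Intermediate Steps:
$-2335 + a = -2335 + 4838 = 2503$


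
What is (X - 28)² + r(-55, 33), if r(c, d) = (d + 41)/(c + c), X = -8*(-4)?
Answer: 843/55 ≈ 15.327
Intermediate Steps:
X = 32
r(c, d) = (41 + d)/(2*c) (r(c, d) = (41 + d)/((2*c)) = (41 + d)*(1/(2*c)) = (41 + d)/(2*c))
(X - 28)² + r(-55, 33) = (32 - 28)² + (½)*(41 + 33)/(-55) = 4² + (½)*(-1/55)*74 = 16 - 37/55 = 843/55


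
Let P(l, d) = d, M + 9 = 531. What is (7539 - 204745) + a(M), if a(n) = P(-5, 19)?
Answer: -197187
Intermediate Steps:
M = 522 (M = -9 + 531 = 522)
a(n) = 19
(7539 - 204745) + a(M) = (7539 - 204745) + 19 = -197206 + 19 = -197187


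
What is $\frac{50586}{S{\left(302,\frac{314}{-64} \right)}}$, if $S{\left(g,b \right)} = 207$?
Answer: $\frac{16862}{69} \approx 244.38$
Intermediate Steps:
$\frac{50586}{S{\left(302,\frac{314}{-64} \right)}} = \frac{50586}{207} = 50586 \cdot \frac{1}{207} = \frac{16862}{69}$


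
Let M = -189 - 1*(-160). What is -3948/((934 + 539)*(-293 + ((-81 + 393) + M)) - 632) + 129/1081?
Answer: 3124743/8303161 ≈ 0.37633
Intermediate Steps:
M = -29 (M = -189 + 160 = -29)
-3948/((934 + 539)*(-293 + ((-81 + 393) + M)) - 632) + 129/1081 = -3948/((934 + 539)*(-293 + ((-81 + 393) - 29)) - 632) + 129/1081 = -3948/(1473*(-293 + (312 - 29)) - 632) + 129*(1/1081) = -3948/(1473*(-293 + 283) - 632) + 129/1081 = -3948/(1473*(-10) - 632) + 129/1081 = -3948/(-14730 - 632) + 129/1081 = -3948/(-15362) + 129/1081 = -3948*(-1/15362) + 129/1081 = 1974/7681 + 129/1081 = 3124743/8303161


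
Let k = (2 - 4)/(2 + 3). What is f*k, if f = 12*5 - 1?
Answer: -118/5 ≈ -23.600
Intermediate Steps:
k = -⅖ (k = -2/5 = -2*⅕ = -⅖ ≈ -0.40000)
f = 59 (f = 60 - 1 = 59)
f*k = 59*(-⅖) = -118/5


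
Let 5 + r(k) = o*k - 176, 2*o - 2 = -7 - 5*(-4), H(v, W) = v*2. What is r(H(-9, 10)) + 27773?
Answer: 27457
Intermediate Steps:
H(v, W) = 2*v
o = 15/2 (o = 1 + (-7 - 5*(-4))/2 = 1 + (-7 + 20)/2 = 1 + (½)*13 = 1 + 13/2 = 15/2 ≈ 7.5000)
r(k) = -181 + 15*k/2 (r(k) = -5 + (15*k/2 - 176) = -5 + (-176 + 15*k/2) = -181 + 15*k/2)
r(H(-9, 10)) + 27773 = (-181 + 15*(2*(-9))/2) + 27773 = (-181 + (15/2)*(-18)) + 27773 = (-181 - 135) + 27773 = -316 + 27773 = 27457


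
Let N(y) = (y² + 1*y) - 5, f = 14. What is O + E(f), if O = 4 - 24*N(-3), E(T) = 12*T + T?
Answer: 162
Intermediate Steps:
N(y) = -5 + y + y² (N(y) = (y² + y) - 5 = (y + y²) - 5 = -5 + y + y²)
E(T) = 13*T
O = -20 (O = 4 - 24*(-5 - 3 + (-3)²) = 4 - 24*(-5 - 3 + 9) = 4 - 24*1 = 4 - 24 = -20)
O + E(f) = -20 + 13*14 = -20 + 182 = 162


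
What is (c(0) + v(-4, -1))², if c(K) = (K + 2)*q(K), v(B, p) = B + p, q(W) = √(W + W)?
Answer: 25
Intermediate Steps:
q(W) = √2*√W (q(W) = √(2*W) = √2*√W)
c(K) = √2*√K*(2 + K) (c(K) = (K + 2)*(√2*√K) = (2 + K)*(√2*√K) = √2*√K*(2 + K))
(c(0) + v(-4, -1))² = (√2*√0*(2 + 0) + (-4 - 1))² = (√2*0*2 - 5)² = (0 - 5)² = (-5)² = 25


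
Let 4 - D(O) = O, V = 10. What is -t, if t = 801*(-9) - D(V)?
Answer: 7203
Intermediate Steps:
D(O) = 4 - O
t = -7203 (t = 801*(-9) - (4 - 1*10) = -7209 - (4 - 10) = -7209 - 1*(-6) = -7209 + 6 = -7203)
-t = -1*(-7203) = 7203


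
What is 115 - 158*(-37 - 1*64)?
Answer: 16073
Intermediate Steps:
115 - 158*(-37 - 1*64) = 115 - 158*(-37 - 64) = 115 - 158*(-101) = 115 + 15958 = 16073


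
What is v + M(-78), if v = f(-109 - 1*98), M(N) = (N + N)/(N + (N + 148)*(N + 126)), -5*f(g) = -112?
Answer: 61134/2735 ≈ 22.352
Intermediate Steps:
f(g) = 112/5 (f(g) = -⅕*(-112) = 112/5)
M(N) = 2*N/(N + (126 + N)*(148 + N)) (M(N) = (2*N)/(N + (148 + N)*(126 + N)) = (2*N)/(N + (126 + N)*(148 + N)) = 2*N/(N + (126 + N)*(148 + N)))
v = 112/5 ≈ 22.400
v + M(-78) = 112/5 + 2*(-78)/(18648 + (-78)² + 275*(-78)) = 112/5 + 2*(-78)/(18648 + 6084 - 21450) = 112/5 + 2*(-78)/3282 = 112/5 + 2*(-78)*(1/3282) = 112/5 - 26/547 = 61134/2735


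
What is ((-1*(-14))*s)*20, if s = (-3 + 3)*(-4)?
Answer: 0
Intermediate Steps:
s = 0 (s = 0*(-4) = 0)
((-1*(-14))*s)*20 = (-1*(-14)*0)*20 = (14*0)*20 = 0*20 = 0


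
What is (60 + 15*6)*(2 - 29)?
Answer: -4050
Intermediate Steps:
(60 + 15*6)*(2 - 29) = (60 + 90)*(-27) = 150*(-27) = -4050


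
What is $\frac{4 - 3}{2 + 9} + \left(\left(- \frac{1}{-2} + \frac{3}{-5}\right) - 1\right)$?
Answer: $- \frac{111}{110} \approx -1.0091$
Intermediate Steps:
$\frac{4 - 3}{2 + 9} + \left(\left(- \frac{1}{-2} + \frac{3}{-5}\right) - 1\right) = \frac{4 - 3}{11} + \left(\left(\left(-1\right) \left(- \frac{1}{2}\right) + 3 \left(- \frac{1}{5}\right)\right) - 1\right) = \frac{1}{11} \cdot 1 + \left(\left(\frac{1}{2} - \frac{3}{5}\right) - 1\right) = \frac{1}{11} - \frac{11}{10} = - \frac{111}{110}$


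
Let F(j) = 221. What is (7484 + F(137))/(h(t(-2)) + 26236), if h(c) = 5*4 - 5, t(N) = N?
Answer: 7705/26251 ≈ 0.29351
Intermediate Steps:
h(c) = 15 (h(c) = 20 - 5 = 15)
(7484 + F(137))/(h(t(-2)) + 26236) = (7484 + 221)/(15 + 26236) = 7705/26251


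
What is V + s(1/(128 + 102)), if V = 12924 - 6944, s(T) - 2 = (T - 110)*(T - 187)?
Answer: 1404532491/52900 ≈ 26551.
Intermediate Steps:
s(T) = 2 + (-187 + T)*(-110 + T) (s(T) = 2 + (T - 110)*(T - 187) = 2 + (-110 + T)*(-187 + T) = 2 + (-187 + T)*(-110 + T))
V = 5980
V + s(1/(128 + 102)) = 5980 + (20572 + (1/(128 + 102))² - 297/(128 + 102)) = 5980 + (20572 + (1/230)² - 297/230) = 5980 + (20572 + (1/230)² - 297*1/230) = 5980 + (20572 + 1/52900 - 297/230) = 5980 + 1088190491/52900 = 1404532491/52900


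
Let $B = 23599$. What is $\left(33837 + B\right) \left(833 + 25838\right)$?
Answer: $1531875556$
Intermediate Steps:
$\left(33837 + B\right) \left(833 + 25838\right) = \left(33837 + 23599\right) \left(833 + 25838\right) = 57436 \cdot 26671 = 1531875556$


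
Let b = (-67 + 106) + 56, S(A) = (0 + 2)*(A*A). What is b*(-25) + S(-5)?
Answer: -2325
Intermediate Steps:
S(A) = 2*A**2
b = 95 (b = 39 + 56 = 95)
b*(-25) + S(-5) = 95*(-25) + 2*(-5)**2 = -2375 + 2*25 = -2375 + 50 = -2325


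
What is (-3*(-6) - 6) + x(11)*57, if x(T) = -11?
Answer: -615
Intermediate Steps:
(-3*(-6) - 6) + x(11)*57 = (-3*(-6) - 6) - 11*57 = (18 - 6) - 627 = 12 - 627 = -615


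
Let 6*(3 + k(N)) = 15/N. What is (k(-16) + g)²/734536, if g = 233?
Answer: 54096025/752164864 ≈ 0.071920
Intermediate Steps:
k(N) = -3 + 5/(2*N) (k(N) = -3 + (15/N)/6 = -3 + 5/(2*N))
(k(-16) + g)²/734536 = ((-3 + (5/2)/(-16)) + 233)²/734536 = ((-3 + (5/2)*(-1/16)) + 233)²*(1/734536) = ((-3 - 5/32) + 233)²*(1/734536) = (-101/32 + 233)²*(1/734536) = (7355/32)²*(1/734536) = (54096025/1024)*(1/734536) = 54096025/752164864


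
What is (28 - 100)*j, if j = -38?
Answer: 2736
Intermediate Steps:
(28 - 100)*j = (28 - 100)*(-38) = -72*(-38) = 2736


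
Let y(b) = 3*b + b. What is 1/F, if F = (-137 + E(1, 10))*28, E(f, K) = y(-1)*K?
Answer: -1/4956 ≈ -0.00020178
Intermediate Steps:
y(b) = 4*b
E(f, K) = -4*K (E(f, K) = (4*(-1))*K = -4*K)
F = -4956 (F = (-137 - 4*10)*28 = (-137 - 40)*28 = -177*28 = -4956)
1/F = 1/(-4956) = -1/4956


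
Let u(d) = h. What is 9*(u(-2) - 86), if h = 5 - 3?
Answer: -756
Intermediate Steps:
h = 2
u(d) = 2
9*(u(-2) - 86) = 9*(2 - 86) = 9*(-84) = -756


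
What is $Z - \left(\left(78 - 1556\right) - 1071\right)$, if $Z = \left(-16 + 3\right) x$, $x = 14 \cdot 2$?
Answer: $2185$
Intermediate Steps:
$x = 28$
$Z = -364$ ($Z = \left(-16 + 3\right) 28 = \left(-13\right) 28 = -364$)
$Z - \left(\left(78 - 1556\right) - 1071\right) = -364 - \left(\left(78 - 1556\right) - 1071\right) = -364 - \left(-1478 - 1071\right) = -364 - -2549 = -364 + 2549 = 2185$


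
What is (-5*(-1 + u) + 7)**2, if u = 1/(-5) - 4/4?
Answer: 324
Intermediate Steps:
u = -6/5 (u = 1*(-1/5) - 4*1/4 = -1/5 - 1 = -6/5 ≈ -1.2000)
(-5*(-1 + u) + 7)**2 = (-5*(-1 - 6/5) + 7)**2 = (-5*(-11/5) + 7)**2 = (11 + 7)**2 = 18**2 = 324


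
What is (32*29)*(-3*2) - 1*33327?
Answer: -38895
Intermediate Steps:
(32*29)*(-3*2) - 1*33327 = 928*(-6) - 33327 = -5568 - 33327 = -38895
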